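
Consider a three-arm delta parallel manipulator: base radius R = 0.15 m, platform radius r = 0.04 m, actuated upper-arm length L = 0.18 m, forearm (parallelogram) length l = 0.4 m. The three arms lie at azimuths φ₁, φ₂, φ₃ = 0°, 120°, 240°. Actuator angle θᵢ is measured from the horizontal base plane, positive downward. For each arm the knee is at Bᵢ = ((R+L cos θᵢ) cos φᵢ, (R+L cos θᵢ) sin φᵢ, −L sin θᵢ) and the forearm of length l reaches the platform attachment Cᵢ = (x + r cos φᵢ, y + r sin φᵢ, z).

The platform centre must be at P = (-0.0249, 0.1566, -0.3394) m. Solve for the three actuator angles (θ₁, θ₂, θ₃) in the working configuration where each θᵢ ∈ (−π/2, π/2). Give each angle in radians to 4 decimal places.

arm 1 (φ=0.0°): x'=-0.0249, y'=0.1566
  A=0.1349, B=-0.3394, C=(l²−L²−A²−y'²−z²)/(2L)=-0.0842
  θ1 = atan2(B,A) + arccos(C/0.3652) = 0.6110
arm 2 (φ=120.0°): x'=0.1481, y'=-0.0567
  e−x'=-0.0381;  (l²−L²−(e−x')²−y'²−z²)/2L = 0.0215
  γ=atan2(-0.3394,-0.0381)=-1.6825;  ψ=arccos(0.0629)=1.5078;  θ2=γ+ψ≈-0.1747
arm 3 (φ=240.0°): x'=-0.1232, y'=-0.0999
  e−x'=0.2332;  (l²−L²−(e−x')²−y'²−z²)/2L = -0.1443
  θ3 = atan2(B,A) + arccos(C/0.4118) = 0.9599

θ₁ = 0.6110, θ₂ = -0.1747, θ₃ = 0.9599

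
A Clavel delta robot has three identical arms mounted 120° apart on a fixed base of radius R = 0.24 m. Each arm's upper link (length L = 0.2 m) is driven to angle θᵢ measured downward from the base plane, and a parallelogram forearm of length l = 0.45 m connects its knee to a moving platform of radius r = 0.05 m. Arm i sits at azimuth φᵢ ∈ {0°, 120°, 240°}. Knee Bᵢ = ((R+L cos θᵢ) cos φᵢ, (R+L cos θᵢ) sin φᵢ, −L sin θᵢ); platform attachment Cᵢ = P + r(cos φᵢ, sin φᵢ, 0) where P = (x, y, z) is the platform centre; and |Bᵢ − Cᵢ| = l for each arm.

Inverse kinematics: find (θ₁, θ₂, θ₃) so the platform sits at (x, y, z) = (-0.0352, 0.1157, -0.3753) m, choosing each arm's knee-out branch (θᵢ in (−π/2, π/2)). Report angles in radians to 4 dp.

θ₁ = 0.7854, θ₂ = 0.0873, θ₃ = 0.9601

arm 1 (φ=0.0°): x'=-0.0352, y'=0.1157
  e−x'=0.2252;  (l²−L²−(e−x')²−y'²−z²)/2L = -0.1061
  √(A²+B²)=0.4377;  θ1 = -1.0303+1.8157 ≈ 0.7854
rotate P by −φ2: (0.1178, -0.0274, -0.3753)
  A cos θ + B sin θ = C:  0.0722·cos θ + -0.3753·sin θ = 0.0392
  γ=atan2(-0.3753,0.0722)=-1.3807;  ψ=arccos(0.1026)=1.4680;  θ2=γ+ψ≈0.0873
arm 3 (φ=240.0°): x'=-0.0826, y'=-0.0883
  A=0.2726, B=-0.3753, C=(l²−L²−A²−y'²−z²)/(2L)=-0.1512
  θ3 = atan2(B,A) + arccos(C/0.4639) = 0.9601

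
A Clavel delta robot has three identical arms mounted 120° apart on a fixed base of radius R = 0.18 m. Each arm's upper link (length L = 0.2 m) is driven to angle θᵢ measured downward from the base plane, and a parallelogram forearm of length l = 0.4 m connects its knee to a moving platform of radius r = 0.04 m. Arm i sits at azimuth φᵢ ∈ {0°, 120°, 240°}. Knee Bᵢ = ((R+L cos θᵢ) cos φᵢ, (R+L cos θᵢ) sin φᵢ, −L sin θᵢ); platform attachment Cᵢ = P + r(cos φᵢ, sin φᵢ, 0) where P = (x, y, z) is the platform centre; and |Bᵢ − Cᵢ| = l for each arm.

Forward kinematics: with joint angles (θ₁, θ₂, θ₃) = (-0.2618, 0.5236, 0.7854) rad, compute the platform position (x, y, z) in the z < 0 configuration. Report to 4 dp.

φ1=0.0°: virtual centre (0.3332, 0.0000, 0.0518), radius l
arm 2 at φ=120.0°: (R−r)+L cos θ2 = 0.3132;  S2 = (-0.1566, 0.2712, -0.1000)
φ3=240.0°: virtual centre (-0.1407, -0.2437, -0.1414), radius l
subtract pairs → two planes through P
[-0.9796 0.5425 -0.3035]·P = -0.0056;  [-0.9478 -0.4874 -0.3864]·P = -0.0145
Cramer: x(z) = 0.0107-0.3606z;  y(z) = 0.0090-0.0916z
into |P−S₁|² = l²: 1.1384z² + 0.1274z + -0.0532 = 0;  Δ = 0.2586;  z = -0.2793 or 0.1674 → z<0 root = -0.2793
x = 0.1114, y = 0.0345

(0.1114, 0.0345, -0.2793)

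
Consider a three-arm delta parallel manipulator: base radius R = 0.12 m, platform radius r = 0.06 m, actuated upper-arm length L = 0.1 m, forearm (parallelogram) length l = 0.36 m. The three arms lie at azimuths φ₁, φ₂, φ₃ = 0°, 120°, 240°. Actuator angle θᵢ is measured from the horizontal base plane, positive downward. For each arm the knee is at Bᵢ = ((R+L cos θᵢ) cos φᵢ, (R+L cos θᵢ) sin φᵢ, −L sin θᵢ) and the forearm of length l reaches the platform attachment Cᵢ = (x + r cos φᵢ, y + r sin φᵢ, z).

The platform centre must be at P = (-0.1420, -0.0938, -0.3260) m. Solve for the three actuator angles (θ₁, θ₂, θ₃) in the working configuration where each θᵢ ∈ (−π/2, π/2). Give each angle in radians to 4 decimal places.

θ₁ = 1.0474, θ₂ = 0.5241, θ₃ = -0.2614

arm 1 (φ=0.0°): x'=-0.1420, y'=-0.0938
  e−x'=0.2020;  (l²−L²−(e−x')²−y'²−z²)/2L = -0.1814
  θ1 = atan2(B,A) + arccos(C/0.3835) = 1.0474
arm 2 (φ=120.0°): x'=-0.0102, y'=0.1699
  A cos θ + B sin θ = C:  0.0702·cos θ + -0.3260·sin θ = -0.1023
  θ2 = atan2(B,A) + arccos(C/0.3335) = 0.5241
φ3=240.0° → target in arm frame (0.1522, -0.0761)
  A=-0.0922, B=-0.3260, C=(l²−L²−A²−y'²−z²)/(2L)=-0.0049
  θ3 = atan2(B,A) + arccos(C/0.3388) = -0.2614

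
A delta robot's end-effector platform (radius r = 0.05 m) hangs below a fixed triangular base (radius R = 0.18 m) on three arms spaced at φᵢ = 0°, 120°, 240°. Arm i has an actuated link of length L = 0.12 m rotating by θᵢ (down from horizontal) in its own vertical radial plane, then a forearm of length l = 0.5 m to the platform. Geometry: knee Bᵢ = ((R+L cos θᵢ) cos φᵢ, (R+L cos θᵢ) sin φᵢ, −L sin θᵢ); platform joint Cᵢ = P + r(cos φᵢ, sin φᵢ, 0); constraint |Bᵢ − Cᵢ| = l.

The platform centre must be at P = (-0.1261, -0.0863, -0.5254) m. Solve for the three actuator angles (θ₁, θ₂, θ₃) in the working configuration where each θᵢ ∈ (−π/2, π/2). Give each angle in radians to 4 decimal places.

θ₁ = 1.3959, θ₂ = 0.9594, θ₃ = 0.3489

arm 1 (φ=0.0°): x'=-0.1261, y'=-0.0863
  A cos θ + B sin θ = C:  0.2561·cos θ + -0.5254·sin θ = -0.4728
  θ1 = atan2(B,A) + arccos(C/0.5845) = 1.3959
rotate P by −φ2: (-0.0117, 0.1524, -0.5254)
  A=0.1417, B=-0.5254, C=(l²−L²−A²−y'²−z²)/(2L)=-0.3489
  θ2 = atan2(B,A) + arccos(C/0.5442) = 0.9594
rotate P by −φ3: (0.1378, -0.0661, -0.5254)
  e−x'=-0.0078;  (l²−L²−(e−x')²−y'²−z²)/2L = -0.1870
  √(A²+B²)=0.5255;  θ3 = -1.5856+1.9346 ≈ 0.3489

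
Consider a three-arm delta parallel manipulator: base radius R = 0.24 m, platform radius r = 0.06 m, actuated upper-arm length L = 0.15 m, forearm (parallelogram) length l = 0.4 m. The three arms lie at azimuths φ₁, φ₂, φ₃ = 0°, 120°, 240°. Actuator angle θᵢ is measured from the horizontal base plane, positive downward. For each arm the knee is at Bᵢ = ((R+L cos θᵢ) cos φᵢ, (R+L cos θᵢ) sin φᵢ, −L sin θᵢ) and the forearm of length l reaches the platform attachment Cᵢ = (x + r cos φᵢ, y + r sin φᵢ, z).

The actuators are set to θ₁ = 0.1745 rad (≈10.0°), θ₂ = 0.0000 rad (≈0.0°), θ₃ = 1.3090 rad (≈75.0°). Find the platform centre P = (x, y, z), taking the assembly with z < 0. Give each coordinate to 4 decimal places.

(0.0643, 0.1390, -0.2930)

φ1=0.0°: virtual centre (0.3277, 0.0000, -0.0260), radius l
centre 2 = (0.3300·cos120.0°, 0.3300·sin120.0°, 0.0000) = (-0.1650, 0.2858, 0.0000)
arm 3 at φ=240.0°: (R−r)+L cos θ3 = 0.2188;  centre 3 = (-0.1094, -0.1895, -0.1449)
subtract pairs → two planes through P
linear system: -0.9854x+0.5716y = 0.0008−0.0521z; -0.8743x+-0.3790y = -0.0392−-0.2377z
Cramer: x(z) = 0.0253-0.1330z;  y(z) = 0.0451-0.3204z
quadratic in z: (1.1203)z²+(0.1036)z+(-0.0658)=0, √Δ=0.5530 → z ∈ {-0.2930, 0.2005}; z = -0.2930 (taking z<0)
x = 0.0643, y = 0.1390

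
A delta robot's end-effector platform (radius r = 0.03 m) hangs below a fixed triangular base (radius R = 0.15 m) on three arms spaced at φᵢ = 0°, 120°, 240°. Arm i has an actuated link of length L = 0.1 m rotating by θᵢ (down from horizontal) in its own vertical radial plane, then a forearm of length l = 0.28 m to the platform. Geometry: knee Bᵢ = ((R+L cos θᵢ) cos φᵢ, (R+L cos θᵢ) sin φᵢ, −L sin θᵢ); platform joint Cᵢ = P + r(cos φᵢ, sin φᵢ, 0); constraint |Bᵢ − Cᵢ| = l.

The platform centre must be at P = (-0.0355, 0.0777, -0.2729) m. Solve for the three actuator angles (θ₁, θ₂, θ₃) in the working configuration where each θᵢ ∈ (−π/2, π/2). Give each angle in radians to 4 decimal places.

arm 1 (φ=0.0°): x'=-0.0355, y'=0.0777
  e−x'=0.1555;  (l²−L²−(e−x')²−y'²−z²)/2L = -0.1815
  γ=atan2(-0.2729,0.1555)=-1.0529;  ψ=arccos(-0.5777)=2.1867;  θ1=γ+ψ≈1.1339
φ2=120.0° → target in arm frame (0.0850, -0.0081)
  A=0.0350, B=-0.2729, C=(l²−L²−A²−y'²−z²)/(2L)=-0.0368
  γ=atan2(-0.2729,0.0350)=-1.4434;  ψ=arccos(-0.1338)=1.7050;  θ2=γ+ψ≈0.2616
φ3=240.0° → target in arm frame (-0.0495, -0.0696)
  A=0.1695, B=-0.2729, C=(l²−L²−A²−y'²−z²)/(2L)=-0.1983
  γ=atan2(-0.2729,0.1695)=-1.0149;  ψ=arccos(-0.6173)=2.2360;  θ3=γ+ψ≈1.2211

θ₁ = 1.1339, θ₂ = 0.2616, θ₃ = 1.2211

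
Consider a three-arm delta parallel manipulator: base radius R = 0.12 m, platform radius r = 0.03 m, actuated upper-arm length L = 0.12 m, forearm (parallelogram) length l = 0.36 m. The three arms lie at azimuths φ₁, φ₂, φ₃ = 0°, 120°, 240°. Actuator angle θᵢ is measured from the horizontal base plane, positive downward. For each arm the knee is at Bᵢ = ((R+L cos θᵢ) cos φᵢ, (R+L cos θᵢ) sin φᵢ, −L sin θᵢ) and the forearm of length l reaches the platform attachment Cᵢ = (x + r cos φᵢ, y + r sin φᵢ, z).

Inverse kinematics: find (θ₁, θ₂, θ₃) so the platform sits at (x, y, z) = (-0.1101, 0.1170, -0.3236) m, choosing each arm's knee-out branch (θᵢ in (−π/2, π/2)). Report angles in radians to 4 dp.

θ₁ = 1.0472, θ₂ = -0.2619, θ₃ = 0.7850

arm 1 (φ=0.0°): x'=-0.1101, y'=0.1170
  A cos θ + B sin θ = C:  0.2001·cos θ + -0.3236·sin θ = -0.1802
  γ=atan2(-0.3236,0.2001)=-1.0170;  ψ=arccos(-0.4736)=2.0642;  θ1=γ+ψ≈1.0472
rotate P by −φ2: (0.1564, 0.0368, -0.3236)
  A cos θ + B sin θ = C:  -0.0664·cos θ + -0.3236·sin θ = 0.0197
  γ=atan2(-0.3236,-0.0664)=-1.7731;  ψ=arccos(0.0595)=1.5112;  θ2=γ+ψ≈-0.2619
φ3=240.0° → target in arm frame (-0.0463, -0.1538)
  A cos θ + B sin θ = C:  0.1363·cos θ + -0.3236·sin θ = -0.1323
  γ=atan2(-0.3236,0.1363)=-1.1722;  ψ=arccos(-0.3769)=1.9572;  θ3=γ+ψ≈0.7850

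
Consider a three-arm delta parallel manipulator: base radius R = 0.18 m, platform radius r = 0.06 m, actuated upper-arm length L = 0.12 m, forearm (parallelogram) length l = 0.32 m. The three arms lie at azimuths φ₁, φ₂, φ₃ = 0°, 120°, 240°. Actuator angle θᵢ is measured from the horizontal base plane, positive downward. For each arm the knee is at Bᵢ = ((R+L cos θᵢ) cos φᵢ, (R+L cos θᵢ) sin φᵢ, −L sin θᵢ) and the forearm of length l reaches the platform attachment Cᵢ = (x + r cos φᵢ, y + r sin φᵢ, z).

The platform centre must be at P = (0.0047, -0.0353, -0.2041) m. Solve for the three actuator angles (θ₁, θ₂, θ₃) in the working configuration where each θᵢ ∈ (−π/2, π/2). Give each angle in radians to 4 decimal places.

θ₁ = -0.0866, θ₂ = 0.2618, θ₃ = -0.3490

arm 1 (φ=0.0°): x'=0.0047, y'=-0.0353
  A cos θ + B sin θ = C:  0.1153·cos θ + -0.2041·sin θ = 0.1325
  √(A²+B²)=0.2344;  θ1 = -1.0566+0.9700 ≈ -0.0866
φ2=120.0° → target in arm frame (-0.0329, 0.0136)
  A cos θ + B sin θ = C:  0.1529·cos θ + -0.2041·sin θ = 0.0949
  √(A²+B²)=0.2550;  θ2 = -0.9278+1.1896 ≈ 0.2618
arm 3 (φ=240.0°): x'=0.0282, y'=0.0217
  A cos θ + B sin θ = C:  0.0918·cos θ + -0.2041·sin θ = 0.1560
  γ=atan2(-0.2041,0.0918)=-1.1482;  ψ=arccos(0.6972)=0.7993;  θ3=γ+ψ≈-0.3490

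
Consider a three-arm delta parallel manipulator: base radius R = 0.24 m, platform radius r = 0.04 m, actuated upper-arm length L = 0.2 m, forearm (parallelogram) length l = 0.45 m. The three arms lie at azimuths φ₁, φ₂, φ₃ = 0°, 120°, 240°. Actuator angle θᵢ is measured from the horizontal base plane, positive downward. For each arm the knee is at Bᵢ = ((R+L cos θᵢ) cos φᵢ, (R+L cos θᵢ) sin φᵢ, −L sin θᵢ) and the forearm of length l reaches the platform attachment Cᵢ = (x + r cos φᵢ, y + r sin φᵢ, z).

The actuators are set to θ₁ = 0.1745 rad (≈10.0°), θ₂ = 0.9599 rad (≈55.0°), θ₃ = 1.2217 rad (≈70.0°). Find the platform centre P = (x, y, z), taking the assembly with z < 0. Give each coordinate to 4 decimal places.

S1 = (0.3970·cos0.0°, 0.3970·sin0.0°, -0.0347) = (0.3970, 0.0000, -0.0347)
S2 = (0.3147·cos120.0°, 0.3147·sin120.0°, -0.1638) = (-0.1574, 0.2726, -0.1638)
arm 3 at φ=240.0°: ρ3 = 0.2684;  S3 = (-0.1342, -0.2324, -0.1879)
eliminate P² terms by subtracting sphere 1 from 2 and 3
[-1.1086 0.5451 -0.2582]·P = -0.0329;  [-1.0623 -0.4649 -0.3064]·P = -0.0514
Cramer: x(z) = 0.0396-0.2623z;  y(z) = 0.0202-0.0598z
into |P−S₁|² = l²: 1.0724z² + 0.2545z + -0.0732 = 0;  Δ = 0.3786;  z = -0.4056 or 0.1682 → z<0 root = -0.4056
x = 0.1460, y = 0.0444

(0.1460, 0.0444, -0.4056)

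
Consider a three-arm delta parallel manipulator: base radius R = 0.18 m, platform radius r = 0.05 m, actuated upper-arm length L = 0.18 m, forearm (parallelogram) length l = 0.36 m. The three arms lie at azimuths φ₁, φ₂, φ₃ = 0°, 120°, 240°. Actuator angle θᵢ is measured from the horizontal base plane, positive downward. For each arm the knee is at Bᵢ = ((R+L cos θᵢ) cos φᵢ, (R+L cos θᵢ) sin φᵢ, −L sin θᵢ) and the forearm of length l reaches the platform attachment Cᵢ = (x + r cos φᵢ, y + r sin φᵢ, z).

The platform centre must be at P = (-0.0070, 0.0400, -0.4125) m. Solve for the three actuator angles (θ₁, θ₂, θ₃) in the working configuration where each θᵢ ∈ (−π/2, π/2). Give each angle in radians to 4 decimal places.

θ₁ = 0.9597, θ₂ = 0.7851, θ₃ = 1.0472

arm 1 (φ=0.0°): x'=-0.0070, y'=0.0400
  A=0.1370, B=-0.4125, C=(l²−L²−A²−y'²−z²)/(2L)=-0.2592
  √(A²+B²)=0.4347;  θ1 = -1.2501+2.2098 ≈ 0.9597
arm 2 (φ=120.0°): x'=0.0381, y'=-0.0139
  A cos θ + B sin θ = C:  0.0919·cos θ + -0.4125·sin θ = -0.2266
  √(A²+B²)=0.4226;  θ2 = -1.3517+2.1368 ≈ 0.7851
rotate P by −φ3: (-0.0311, -0.0261, -0.4125)
  A=0.1611, B=-0.4125, C=(l²−L²−A²−y'²−z²)/(2L)=-0.2767
  γ=atan2(-0.4125,0.1611)=-1.1984;  ψ=arccos(-0.6247)=2.2456;  θ3=γ+ψ≈1.0472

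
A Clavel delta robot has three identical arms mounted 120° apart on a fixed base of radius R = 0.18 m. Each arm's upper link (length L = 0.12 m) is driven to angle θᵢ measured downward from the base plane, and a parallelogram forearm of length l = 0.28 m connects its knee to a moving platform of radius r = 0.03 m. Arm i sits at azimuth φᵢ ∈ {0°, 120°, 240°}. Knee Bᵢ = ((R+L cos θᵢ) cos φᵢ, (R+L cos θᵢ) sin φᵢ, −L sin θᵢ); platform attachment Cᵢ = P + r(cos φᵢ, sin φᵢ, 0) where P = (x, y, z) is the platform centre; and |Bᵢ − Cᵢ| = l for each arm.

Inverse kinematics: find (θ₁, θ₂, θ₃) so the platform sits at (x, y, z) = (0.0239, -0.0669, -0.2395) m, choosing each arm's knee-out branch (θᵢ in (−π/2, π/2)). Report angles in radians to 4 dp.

θ₁ = 0.6977, θ₂ = 1.3092, θ₃ = 0.5234

arm 1 (φ=0.0°): x'=0.0239, y'=-0.0669
  e−x'=0.1261;  (l²−L²−(e−x')²−y'²−z²)/2L = -0.0572
  √(A²+B²)=0.2707;  θ1 = -1.0862+1.7839 ≈ 0.6977
rotate P by −φ2: (-0.0699, 0.0128, -0.2395)
  A cos θ + B sin θ = C:  0.2199·cos θ + -0.2395·sin θ = -0.1745
  √(A²+B²)=0.3251;  θ2 = -0.8281+2.1372 ≈ 1.3092
φ3=240.0° → target in arm frame (0.0460, 0.0541)
  A cos θ + B sin θ = C:  0.1040·cos θ + -0.2395·sin θ = -0.0296
  γ=atan2(-0.2395,0.1040)=-1.1611;  ψ=arccos(-0.1135)=1.6845;  θ3=γ+ψ≈0.5234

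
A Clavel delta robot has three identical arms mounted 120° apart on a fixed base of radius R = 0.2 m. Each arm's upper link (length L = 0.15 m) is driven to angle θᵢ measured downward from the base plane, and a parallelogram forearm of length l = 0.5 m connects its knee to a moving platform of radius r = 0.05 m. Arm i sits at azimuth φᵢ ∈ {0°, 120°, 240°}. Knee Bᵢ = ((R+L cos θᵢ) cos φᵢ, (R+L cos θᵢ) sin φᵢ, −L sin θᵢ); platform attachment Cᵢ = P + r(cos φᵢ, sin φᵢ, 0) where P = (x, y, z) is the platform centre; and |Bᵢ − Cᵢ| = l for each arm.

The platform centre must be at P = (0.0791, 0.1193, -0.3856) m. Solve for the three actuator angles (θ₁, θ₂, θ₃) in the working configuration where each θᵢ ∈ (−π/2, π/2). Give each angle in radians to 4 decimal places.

θ₁ = -0.3491, θ₂ = -0.2620, θ₃ = 0.6980

rotate P by −φ1: (0.0791, 0.1193, -0.3856)
  A=0.0709, B=-0.3856, C=(l²−L²−A²−y'²−z²)/(2L)=0.1985
  √(A²+B²)=0.3921;  θ1 = -1.3890+1.0399 ≈ -0.3491
rotate P by −φ2: (0.0638, -0.1282, -0.3856)
  e−x'=0.0862;  (l²−L²−(e−x')²−y'²−z²)/2L = 0.1832
  θ2 = atan2(B,A) + arccos(C/0.3951) = -0.2620
rotate P by −φ3: (-0.1429, 0.0089, -0.3856)
  A cos θ + B sin θ = C:  0.2929·cos θ + -0.3856·sin θ = -0.0235
  γ=atan2(-0.3856,0.2929)=-0.9212;  ψ=arccos(-0.0484)=1.6193;  θ3=γ+ψ≈0.6980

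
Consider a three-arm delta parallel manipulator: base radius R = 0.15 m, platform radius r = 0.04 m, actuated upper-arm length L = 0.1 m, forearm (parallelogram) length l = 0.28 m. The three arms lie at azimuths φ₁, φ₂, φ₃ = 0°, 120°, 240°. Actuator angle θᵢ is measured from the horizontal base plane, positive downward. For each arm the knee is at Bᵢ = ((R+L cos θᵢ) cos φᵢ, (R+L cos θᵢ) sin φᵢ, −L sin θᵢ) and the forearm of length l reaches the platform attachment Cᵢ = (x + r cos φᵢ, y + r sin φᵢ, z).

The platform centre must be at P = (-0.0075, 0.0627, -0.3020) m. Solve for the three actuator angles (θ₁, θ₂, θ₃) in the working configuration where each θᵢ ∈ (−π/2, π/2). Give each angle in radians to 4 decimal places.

θ₁ = 1.0469, θ₂ = 0.6106, θ₃ = 1.3086

arm 1 (φ=0.0°): x'=-0.0075, y'=0.0627
  A=0.1175, B=-0.3020, C=(l²−L²−A²−y'²−z²)/(2L)=-0.2027
  γ=atan2(-0.3020,0.1175)=-1.1997;  ψ=arccos(-0.6255)=2.2466;  θ1=γ+ψ≈1.0469
rotate P by −φ2: (0.0580, -0.0249, -0.3020)
  A cos θ + B sin θ = C:  0.0520·cos θ + -0.3020·sin θ = -0.1306
  γ=atan2(-0.3020,0.0520)=-1.4004;  ψ=arccos(-0.4262)=2.0111;  θ2=γ+ψ≈0.6106
φ3=240.0° → target in arm frame (-0.0505, -0.0378)
  A cos θ + B sin θ = C:  0.1605·cos θ + -0.3020·sin θ = -0.2501
  θ3 = atan2(B,A) + arccos(C/0.3420) = 1.3086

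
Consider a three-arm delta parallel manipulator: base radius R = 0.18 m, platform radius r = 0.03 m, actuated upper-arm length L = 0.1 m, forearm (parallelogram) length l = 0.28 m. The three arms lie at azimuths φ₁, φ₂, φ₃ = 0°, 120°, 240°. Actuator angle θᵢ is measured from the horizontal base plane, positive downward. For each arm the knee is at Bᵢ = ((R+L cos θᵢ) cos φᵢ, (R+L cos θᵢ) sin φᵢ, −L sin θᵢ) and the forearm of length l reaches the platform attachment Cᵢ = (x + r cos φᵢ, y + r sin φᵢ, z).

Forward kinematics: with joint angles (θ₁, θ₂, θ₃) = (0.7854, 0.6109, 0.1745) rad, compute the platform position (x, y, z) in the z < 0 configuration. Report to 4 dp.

(-0.0274, -0.0245, -0.1981)

O1 = (0.2207·cos0.0°, 0.2207·sin0.0°, -0.0707) = (0.2207, 0.0000, -0.0707)
φ2=120.0°: virtual centre (-0.1160, 0.2008, -0.0574), radius l
φ3=240.0°: virtual centre (-0.1242, -0.2152, -0.0174), radius l
eliminate P² terms by subtracting sphere 1 from 2 and 3
linear system: -0.6733x+0.4017y = 0.0034−0.0267z; -0.6899x+-0.4304y = 0.0083−0.1067z
det = 0.5669;  x = -0.0085+0.0959z,  y = -0.0058+0.0942z
into |P−O₁|² = l²: 1.0181z² + 0.0964z + -0.0208 = 0;  Δ = 0.0942;  z = -0.1981 or 0.1034 → z<0 root = -0.1981
x = -0.0274, y = -0.0245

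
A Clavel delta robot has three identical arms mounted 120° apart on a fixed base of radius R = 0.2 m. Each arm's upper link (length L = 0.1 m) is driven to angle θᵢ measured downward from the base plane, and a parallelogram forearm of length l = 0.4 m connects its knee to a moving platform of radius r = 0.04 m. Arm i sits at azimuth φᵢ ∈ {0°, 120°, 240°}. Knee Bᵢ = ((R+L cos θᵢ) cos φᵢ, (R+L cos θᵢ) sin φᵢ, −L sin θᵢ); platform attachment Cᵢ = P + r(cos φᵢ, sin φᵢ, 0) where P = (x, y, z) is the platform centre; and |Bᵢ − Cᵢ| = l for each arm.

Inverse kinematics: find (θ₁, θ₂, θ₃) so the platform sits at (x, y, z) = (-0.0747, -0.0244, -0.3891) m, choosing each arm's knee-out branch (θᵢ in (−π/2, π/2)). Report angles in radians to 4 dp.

θ₁ = 1.2218, θ₂ = 0.6980, θ₃ = 0.4360

φ1=0.0° → target in arm frame (-0.0747, -0.0244)
  A cos θ + B sin θ = C:  0.2347·cos θ + -0.3891·sin θ = -0.2854
  θ1 = atan2(B,A) + arccos(C/0.4544) = 1.2218
rotate P by −φ2: (0.0162, 0.0769, -0.3891)
  A cos θ + B sin θ = C:  0.1438·cos θ + -0.3891·sin θ = -0.1399
  √(A²+B²)=0.4148;  θ2 = -1.2168+1.9149 ≈ 0.6980
arm 3 (φ=240.0°): x'=0.0585, y'=-0.0525
  e−x'=0.1015;  (l²−L²−(e−x')²−y'²−z²)/2L = -0.0723
  γ=atan2(-0.3891,0.1015)=-1.3156;  ψ=arccos(-0.1798)=1.7516;  θ3=γ+ψ≈0.4360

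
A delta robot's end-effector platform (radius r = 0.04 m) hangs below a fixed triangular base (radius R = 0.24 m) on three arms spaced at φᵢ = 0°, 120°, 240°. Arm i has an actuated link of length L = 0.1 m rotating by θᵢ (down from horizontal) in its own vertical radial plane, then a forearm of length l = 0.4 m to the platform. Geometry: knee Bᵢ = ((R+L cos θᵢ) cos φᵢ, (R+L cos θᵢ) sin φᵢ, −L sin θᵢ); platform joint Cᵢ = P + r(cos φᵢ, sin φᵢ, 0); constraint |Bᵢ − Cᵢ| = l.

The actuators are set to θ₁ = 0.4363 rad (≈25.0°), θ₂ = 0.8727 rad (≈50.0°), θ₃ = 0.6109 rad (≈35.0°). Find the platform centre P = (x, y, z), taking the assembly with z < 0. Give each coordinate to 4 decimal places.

arm 1 at φ=0.0°: e+L cos θ1 = 0.2906;  O1 = (0.2906, 0.0000, -0.0423)
φ2=120.0°: virtual centre (-0.1321, 0.2289, -0.0766), radius l
φ3=240.0°: virtual centre (-0.1410, -0.2441, -0.0574), radius l
|O₂|²−|O₁|² = -0.0105;  |O₃|²−|O₁|² = -0.0035
linear system: -0.8455x+0.4577y = -0.0105−-0.0687z; -0.8632x+-0.4883y = -0.0035−-0.0302z
Cramer: x(z) = 0.0083-0.0586z;  y(z) = -0.0076+0.0418z
into |P−O₁|² = l²: 1.0052z² + 0.1170z + -0.0785 = 0;  Δ = 0.3292;  z = -0.3436 or 0.2272 → z<0 root = -0.3436
x = 0.0285, y = -0.0220

(0.0285, -0.0220, -0.3436)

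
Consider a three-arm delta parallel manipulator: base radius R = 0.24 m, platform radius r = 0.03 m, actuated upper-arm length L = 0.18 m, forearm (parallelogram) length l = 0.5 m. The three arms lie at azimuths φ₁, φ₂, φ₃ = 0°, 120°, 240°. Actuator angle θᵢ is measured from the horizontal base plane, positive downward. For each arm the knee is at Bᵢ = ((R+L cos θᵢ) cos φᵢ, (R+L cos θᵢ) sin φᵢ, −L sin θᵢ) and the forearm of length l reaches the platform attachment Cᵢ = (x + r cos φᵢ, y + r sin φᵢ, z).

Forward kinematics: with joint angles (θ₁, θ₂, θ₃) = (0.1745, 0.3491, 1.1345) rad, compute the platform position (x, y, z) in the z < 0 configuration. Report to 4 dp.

O1 = (0.3873·cos0.0°, 0.3873·sin0.0°, -0.0313) = (0.3873, 0.0000, -0.0313)
arm 2 at φ=120.0°: (R−r)+L cos θ2 = 0.3791;  O2 = (-0.1896, 0.3283, -0.0616)
arm 3 at φ=240.0°: (R−r)+L cos θ3 = 0.2861;  O3 = (-0.1430, -0.2477, -0.1631)
subtract pairs → two planes through P
[-1.1537 0.6567 -0.0606]·P = -0.0034;  [-1.0606 -0.4955 -0.2638]·P = -0.0425
Cramer: x(z) = 0.0233-0.1603z;  y(z) = 0.0358-0.1893z
sphere 1 gives Az²+Bz+C=0 with A=1.0615, B=0.1656, C=-0.1153;  B²−4AC=0.5170;  roots -0.4167, 0.2607;  negative root z = -0.4167
x = 0.0901, y = 0.1147

(0.0901, 0.1147, -0.4167)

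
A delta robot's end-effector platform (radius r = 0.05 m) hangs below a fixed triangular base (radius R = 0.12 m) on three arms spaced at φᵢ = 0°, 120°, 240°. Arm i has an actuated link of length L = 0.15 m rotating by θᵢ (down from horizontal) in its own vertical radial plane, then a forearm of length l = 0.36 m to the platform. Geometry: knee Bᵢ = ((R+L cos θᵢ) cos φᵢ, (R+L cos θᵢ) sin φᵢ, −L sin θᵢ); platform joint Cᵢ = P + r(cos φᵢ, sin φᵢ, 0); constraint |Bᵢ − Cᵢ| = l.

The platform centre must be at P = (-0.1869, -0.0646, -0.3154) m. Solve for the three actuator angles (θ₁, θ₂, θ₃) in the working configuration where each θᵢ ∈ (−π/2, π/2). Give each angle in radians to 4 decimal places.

arm 1 (φ=0.0°): x'=-0.1869, y'=-0.0646
  A=0.2569, B=-0.3154, C=(l²−L²−A²−y'²−z²)/(2L)=-0.2085
  γ=atan2(-0.3154,0.2569)=-0.8873;  ψ=arccos(-0.5125)=2.1089;  θ1=γ+ψ≈1.2217
φ2=120.0° → target in arm frame (0.0375, 0.1942)
  A=0.0325, B=-0.3154, C=(l²−L²−A²−y'²−z²)/(2L)=-0.1038
  √(A²+B²)=0.3171;  θ2 = -1.4681+1.9042 ≈ 0.4361
φ3=240.0° → target in arm frame (0.1494, -0.1296)
  A=-0.0794, B=-0.3154, C=(l²−L²−A²−y'²−z²)/(2L)=-0.0516
  √(A²+B²)=0.3252;  θ3 = -1.8174+1.7300 ≈ -0.0874

θ₁ = 1.2217, θ₂ = 0.4361, θ₃ = -0.0874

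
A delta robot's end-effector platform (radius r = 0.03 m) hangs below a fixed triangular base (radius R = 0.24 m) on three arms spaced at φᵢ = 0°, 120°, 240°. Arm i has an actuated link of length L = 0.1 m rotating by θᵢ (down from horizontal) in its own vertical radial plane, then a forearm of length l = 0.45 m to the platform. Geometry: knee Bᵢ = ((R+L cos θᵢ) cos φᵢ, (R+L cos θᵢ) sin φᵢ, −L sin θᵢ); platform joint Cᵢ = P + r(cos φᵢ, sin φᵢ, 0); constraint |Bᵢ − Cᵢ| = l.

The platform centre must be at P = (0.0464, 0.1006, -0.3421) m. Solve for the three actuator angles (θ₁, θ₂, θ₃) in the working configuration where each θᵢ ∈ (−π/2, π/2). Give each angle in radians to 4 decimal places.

θ₁ = -0.0876, θ₂ = -0.2620, θ₃ = 1.0474

rotate P by −φ1: (0.0464, 0.1006, -0.3421)
  A cos θ + B sin θ = C:  0.1636·cos θ + -0.3421·sin θ = 0.1929
  γ=atan2(-0.3421,0.1636)=-1.1247;  ψ=arccos(0.5087)=1.0371;  θ1=γ+ψ≈-0.0876
φ2=120.0° → target in arm frame (0.0639, -0.0905)
  e−x'=0.1461;  (l²−L²−(e−x')²−y'²−z²)/2L = 0.2297
  √(A²+B²)=0.3720;  θ2 = -1.1672+0.9052 ≈ -0.2620
rotate P by −φ3: (-0.1103, -0.0101, -0.3421)
  A=0.3203, B=-0.3421, C=(l²−L²−A²−y'²−z²)/(2L)=-0.1362
  γ=atan2(-0.3421,0.3203)=-0.8183;  ψ=arccos(-0.2906)=1.8657;  θ3=γ+ψ≈1.0474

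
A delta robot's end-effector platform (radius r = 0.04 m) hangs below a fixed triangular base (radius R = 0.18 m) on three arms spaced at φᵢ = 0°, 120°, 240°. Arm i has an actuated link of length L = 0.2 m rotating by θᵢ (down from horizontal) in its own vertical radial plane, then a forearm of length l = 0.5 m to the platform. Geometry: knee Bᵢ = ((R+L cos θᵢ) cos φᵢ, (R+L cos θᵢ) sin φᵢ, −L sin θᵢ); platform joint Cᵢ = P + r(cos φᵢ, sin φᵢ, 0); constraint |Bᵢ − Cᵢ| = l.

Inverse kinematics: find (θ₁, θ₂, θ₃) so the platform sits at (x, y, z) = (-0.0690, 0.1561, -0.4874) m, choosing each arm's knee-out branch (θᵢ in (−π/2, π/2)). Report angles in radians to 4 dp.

arm 1 (φ=0.0°): x'=-0.0690, y'=0.1561
  e−x'=0.2090;  (l²−L²−(e−x')²−y'²−z²)/2L = -0.2390
  √(A²+B²)=0.5303;  θ1 = -1.1657+2.0383 ≈ 0.8726
rotate P by −φ2: (0.1697, -0.0183, -0.4874)
  A=-0.0297, B=-0.4874, C=(l²−L²−A²−y'²−z²)/(2L)=-0.0719
  γ=atan2(-0.4874,-0.0297)=-1.6316;  ψ=arccos(-0.1473)=1.7187;  θ2=γ+ψ≈0.0870
arm 3 (φ=240.0°): x'=-0.1007, y'=-0.1378
  A cos θ + B sin θ = C:  0.2407·cos θ + -0.4874·sin θ = -0.2612
  γ=atan2(-0.4874,0.2407)=-1.1121;  ψ=arccos(-0.4805)=2.0720;  θ3=γ+ψ≈0.9599

θ₁ = 0.8726, θ₂ = 0.0870, θ₃ = 0.9599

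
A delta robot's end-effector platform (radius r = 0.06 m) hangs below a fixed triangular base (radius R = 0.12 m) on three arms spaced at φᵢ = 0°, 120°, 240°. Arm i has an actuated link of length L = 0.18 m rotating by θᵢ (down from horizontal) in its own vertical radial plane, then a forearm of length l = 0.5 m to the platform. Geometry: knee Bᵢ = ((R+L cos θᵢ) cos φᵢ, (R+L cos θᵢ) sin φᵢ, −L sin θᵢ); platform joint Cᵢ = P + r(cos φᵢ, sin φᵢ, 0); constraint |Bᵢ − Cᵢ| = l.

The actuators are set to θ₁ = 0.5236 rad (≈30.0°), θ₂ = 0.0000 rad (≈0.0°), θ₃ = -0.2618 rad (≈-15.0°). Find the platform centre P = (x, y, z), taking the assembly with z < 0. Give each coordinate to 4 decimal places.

φ1=0.0°: virtual centre (0.2159, 0.0000, -0.0900), radius l
O2 = (0.2400·cos120.0°, 0.2400·sin120.0°, 0.0000) = (-0.1200, 0.2078, 0.0000)
φ3=240.0°: virtual centre (-0.1169, -0.2025, 0.0466), radius l
|O₂|²−|O₁|² = 0.0029;  |O₃|²−|O₁|² = 0.0022
linear system: -0.6718x+0.4157y = 0.0029−0.1800z; -0.6656x+-0.4051y = 0.0022−0.2732z
Cramer: x(z) = -0.0038+0.3398z;  y(z) = 0.0009+0.1161z
sphere 1 gives Az²+Bz+C=0 with A=1.1289, B=0.0309, C=-0.1937;  B²−4AC=0.8754;  roots -0.4281, 0.4007;  negative root z = -0.4281
x = -0.1492, y = -0.0488

(-0.1492, -0.0488, -0.4281)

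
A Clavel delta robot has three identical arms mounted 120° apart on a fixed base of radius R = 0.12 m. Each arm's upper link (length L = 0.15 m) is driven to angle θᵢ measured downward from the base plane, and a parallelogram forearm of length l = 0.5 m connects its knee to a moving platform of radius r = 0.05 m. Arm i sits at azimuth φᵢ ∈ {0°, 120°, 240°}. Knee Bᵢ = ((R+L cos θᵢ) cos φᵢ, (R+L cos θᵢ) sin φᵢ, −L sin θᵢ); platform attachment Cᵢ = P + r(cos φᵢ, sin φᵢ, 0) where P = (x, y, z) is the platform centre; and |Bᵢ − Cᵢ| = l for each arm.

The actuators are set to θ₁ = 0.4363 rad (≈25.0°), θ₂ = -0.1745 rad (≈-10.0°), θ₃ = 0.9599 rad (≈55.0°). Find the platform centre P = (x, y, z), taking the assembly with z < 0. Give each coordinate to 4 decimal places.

(0.0015, 0.2252, -0.4602)

arm 1 at φ=0.0°: ρ1 = 0.2059;  O1 = (0.2059, 0.0000, -0.0634)
O2 = (0.2177·cos120.0°, 0.2177·sin120.0°, 0.0260) = (-0.1089, 0.1886, 0.0260)
arm 3 at φ=240.0°: ρ3 = 0.1560;  O3 = (-0.0780, -0.1351, -0.1229)
subtract pairs → two planes through P
linear system: -0.6296x+0.3771y = 0.0016−0.1789z; -0.5679x+-0.2703y = -0.0070−-0.1190z
Cramer: x(z) = 0.0057+0.0091z;  y(z) = 0.0139-0.4592z
into |P−O₁|² = l²: 1.2109z² + 0.1104z + -0.2057 = 0;  Δ = 1.0085;  z = -0.4602 or 0.3691 → z<0 root = -0.4602
x = 0.0015, y = 0.2252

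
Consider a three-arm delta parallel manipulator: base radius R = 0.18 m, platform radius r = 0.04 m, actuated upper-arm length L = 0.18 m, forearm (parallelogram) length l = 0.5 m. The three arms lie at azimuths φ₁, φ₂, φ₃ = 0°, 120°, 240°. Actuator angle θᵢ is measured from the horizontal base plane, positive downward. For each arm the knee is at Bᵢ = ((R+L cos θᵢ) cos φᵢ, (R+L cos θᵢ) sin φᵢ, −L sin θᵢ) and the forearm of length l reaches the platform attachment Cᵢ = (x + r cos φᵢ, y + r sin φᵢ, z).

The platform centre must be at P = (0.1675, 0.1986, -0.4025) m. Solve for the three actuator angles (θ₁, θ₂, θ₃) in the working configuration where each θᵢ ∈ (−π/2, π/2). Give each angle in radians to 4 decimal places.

φ1=0.0° → target in arm frame (0.1675, 0.1986)
  A=-0.0275, B=-0.4025, C=(l²−L²−A²−y'²−z²)/(2L)=0.0428
  θ1 = atan2(B,A) + arccos(C/0.4034) = -0.1744
arm 2 (φ=120.0°): x'=0.0882, y'=-0.2444
  e−x'=0.0518;  (l²−L²−(e−x')²−y'²−z²)/2L = -0.0189
  √(A²+B²)=0.4058;  θ2 = -1.4429+1.6173 ≈ 0.1744
φ3=240.0° → target in arm frame (-0.2557, 0.0458)
  e−x'=0.3957;  (l²−L²−(e−x')²−y'²−z²)/2L = -0.2864
  √(A²+B²)=0.5645;  θ3 = -0.7939+2.1030 ≈ 1.3091

θ₁ = -0.1744, θ₂ = 0.1744, θ₃ = 1.3091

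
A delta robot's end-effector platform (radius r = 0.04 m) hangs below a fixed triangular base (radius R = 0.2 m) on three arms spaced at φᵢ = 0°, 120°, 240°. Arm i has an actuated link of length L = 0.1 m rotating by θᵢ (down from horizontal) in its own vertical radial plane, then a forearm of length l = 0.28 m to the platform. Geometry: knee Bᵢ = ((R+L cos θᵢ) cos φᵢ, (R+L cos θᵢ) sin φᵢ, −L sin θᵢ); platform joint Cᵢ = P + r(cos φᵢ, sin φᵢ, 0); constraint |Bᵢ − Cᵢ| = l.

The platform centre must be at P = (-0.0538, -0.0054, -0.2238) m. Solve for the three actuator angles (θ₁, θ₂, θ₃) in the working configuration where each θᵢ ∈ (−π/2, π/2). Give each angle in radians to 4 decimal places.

θ₁ = 1.2216, θ₂ = 0.6108, θ₃ = 0.5230

φ1=0.0° → target in arm frame (-0.0538, -0.0054)
  e−x'=0.2138;  (l²−L²−(e−x')²−y'²−z²)/2L = -0.1371
  θ1 = atan2(B,A) + arccos(C/0.3095) = 1.2216
φ2=120.0° → target in arm frame (0.0222, 0.0493)
  A cos θ + B sin θ = C:  0.1378·cos θ + -0.2238·sin θ = -0.0155
  √(A²+B²)=0.2628;  θ2 = -1.0190+1.6298 ≈ 0.6108
arm 3 (φ=240.0°): x'=0.0316, y'=-0.0439
  A=0.1284, B=-0.2238, C=(l²−L²−A²−y'²−z²)/(2L)=-0.0005
  γ=atan2(-0.2238,0.1284)=-1.0498;  ψ=arccos(-0.0020)=1.5728;  θ3=γ+ψ≈0.5230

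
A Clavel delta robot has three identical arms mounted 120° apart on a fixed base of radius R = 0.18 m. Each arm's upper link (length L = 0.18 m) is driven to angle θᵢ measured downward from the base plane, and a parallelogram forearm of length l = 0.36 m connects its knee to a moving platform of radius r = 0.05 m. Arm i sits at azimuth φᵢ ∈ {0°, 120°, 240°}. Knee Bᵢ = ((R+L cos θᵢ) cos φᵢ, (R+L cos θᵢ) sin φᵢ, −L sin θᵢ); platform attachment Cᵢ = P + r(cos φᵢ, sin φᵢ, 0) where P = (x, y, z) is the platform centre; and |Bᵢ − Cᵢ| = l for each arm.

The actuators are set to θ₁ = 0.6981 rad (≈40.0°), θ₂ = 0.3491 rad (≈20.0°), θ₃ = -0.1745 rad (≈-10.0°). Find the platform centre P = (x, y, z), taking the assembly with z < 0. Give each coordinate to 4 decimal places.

(-0.0677, -0.0436, -0.2384)

φ1=0.0°: virtual centre (0.2679, 0.0000, -0.1157), radius l
centre 2 = (0.2991·cos120.0°, 0.2991·sin120.0°, -0.0616) = (-0.1496, 0.2591, -0.0616)
arm 3 at φ=240.0°: e+L cos θ3 = 0.3073;  centre 3 = (-0.1536, -0.2661, 0.0313)
eliminate P² terms by subtracting sphere 1 from 2 and 3
plane₁₂: -0.8349x+0.5181y+0.1083z = 0.0081
Cramer: x(z) = -0.0109+0.2382z;  y(z) = -0.0019+0.1749z
sphere 1 gives Az²+Bz+C=0 with A=1.0873, B=0.0979, C=-0.0385;  B²−4AC=0.1769;  roots -0.2384, 0.1484;  negative root z = -0.2384
x = -0.0677, y = -0.0436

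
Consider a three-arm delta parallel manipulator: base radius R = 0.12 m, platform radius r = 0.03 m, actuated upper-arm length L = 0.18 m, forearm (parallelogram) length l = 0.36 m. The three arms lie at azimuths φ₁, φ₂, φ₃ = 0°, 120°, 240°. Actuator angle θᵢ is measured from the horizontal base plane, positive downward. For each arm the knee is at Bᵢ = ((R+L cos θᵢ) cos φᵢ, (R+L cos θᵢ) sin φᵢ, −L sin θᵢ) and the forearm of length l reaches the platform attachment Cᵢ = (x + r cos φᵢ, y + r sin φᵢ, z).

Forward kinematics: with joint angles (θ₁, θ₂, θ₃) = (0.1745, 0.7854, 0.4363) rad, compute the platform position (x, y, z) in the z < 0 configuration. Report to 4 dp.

φ1=0.0°: virtual centre (0.2673, 0.0000, -0.0313), radius l
arm 2 at φ=120.0°: (R−r)+L cos θ2 = 0.2173;  centre 2 = (-0.1086, 0.1882, -0.1273)
centre 3 = (0.2531·cos240.0°, 0.2531·sin240.0°, -0.0761) = (-0.1266, -0.2192, -0.0761)
subtract pairs → two planes through P
linear system: -0.7518x+0.3763y = -0.0090−-0.1921z; -0.7877x+-0.4384y = -0.0025−-0.0896z
Cramer: x(z) = 0.0078-0.1884z;  y(z) = -0.0083+0.1340z
into |P−centre ₁|² = l²: 1.0534z² + 0.1580z + -0.0612 = 0;  Δ = 0.2831;  z = -0.3275 or 0.1775 → z<0 root = -0.3275
x = 0.0695, y = -0.0522

(0.0695, -0.0522, -0.3275)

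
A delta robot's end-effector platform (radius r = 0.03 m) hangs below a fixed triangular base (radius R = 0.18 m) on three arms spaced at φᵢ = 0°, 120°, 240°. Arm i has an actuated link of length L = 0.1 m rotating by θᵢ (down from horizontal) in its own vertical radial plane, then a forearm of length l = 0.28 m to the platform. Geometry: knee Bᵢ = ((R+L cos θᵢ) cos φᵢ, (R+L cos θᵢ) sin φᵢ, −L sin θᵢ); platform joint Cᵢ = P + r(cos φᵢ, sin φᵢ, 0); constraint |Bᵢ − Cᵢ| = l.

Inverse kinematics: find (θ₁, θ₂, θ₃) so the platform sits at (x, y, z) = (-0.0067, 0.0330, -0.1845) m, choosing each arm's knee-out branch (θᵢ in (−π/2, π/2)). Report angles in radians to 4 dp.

θ₁ = 0.5231, θ₂ = 0.0874, θ₃ = 0.6976

φ1=0.0° → target in arm frame (-0.0067, 0.0330)
  A=0.1567, B=-0.1845, C=(l²−L²−A²−y'²−z²)/(2L)=0.0436
  γ=atan2(-0.1845,0.1567)=-0.8667;  ψ=arccos(0.1800)=1.3898;  θ1=γ+ψ≈0.5231
rotate P by −φ2: (0.0319, -0.0107, -0.1845)
  A=0.1181, B=-0.1845, C=(l²−L²−A²−y'²−z²)/(2L)=0.1015
  γ=atan2(-0.1845,0.1181)=-1.0015;  ψ=arccos(0.4635)=1.0889;  θ2=γ+ψ≈0.0874
φ3=240.0° → target in arm frame (-0.0252, -0.0223)
  A=0.1752, B=-0.1845, C=(l²−L²−A²−y'²−z²)/(2L)=0.0158
  θ3 = atan2(B,A) + arccos(C/0.2545) = 0.6976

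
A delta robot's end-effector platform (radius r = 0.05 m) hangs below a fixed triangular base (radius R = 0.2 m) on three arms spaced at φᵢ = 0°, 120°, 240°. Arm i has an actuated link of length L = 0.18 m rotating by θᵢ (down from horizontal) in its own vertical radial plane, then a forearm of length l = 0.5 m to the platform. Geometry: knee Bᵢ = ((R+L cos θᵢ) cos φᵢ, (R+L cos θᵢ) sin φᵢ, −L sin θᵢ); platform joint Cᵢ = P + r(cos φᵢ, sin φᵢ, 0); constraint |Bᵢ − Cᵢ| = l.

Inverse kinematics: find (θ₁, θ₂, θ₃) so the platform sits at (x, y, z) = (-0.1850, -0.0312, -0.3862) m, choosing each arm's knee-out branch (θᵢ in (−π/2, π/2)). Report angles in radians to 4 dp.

θ₁ = 0.9601, θ₂ = 0.0002, θ₃ = -0.2620

rotate P by −φ1: (-0.1850, -0.0312, -0.3862)
  A cos θ + B sin θ = C:  0.3350·cos θ + -0.3862·sin θ = -0.1243
  √(A²+B²)=0.5112;  θ1 = -0.8563+1.8164 ≈ 0.9601
arm 2 (φ=120.0°): x'=0.0655, y'=0.1758
  A=0.0845, B=-0.3862, C=(l²−L²−A²−y'²−z²)/(2L)=0.0844
  √(A²+B²)=0.3953;  θ2 = -1.3553+1.3556 ≈ 0.0002
arm 3 (φ=240.0°): x'=0.1195, y'=-0.1446
  A cos θ + B sin θ = C:  0.0305·cos θ + -0.3862·sin θ = 0.1295
  θ3 = atan2(B,A) + arccos(C/0.3874) = -0.2620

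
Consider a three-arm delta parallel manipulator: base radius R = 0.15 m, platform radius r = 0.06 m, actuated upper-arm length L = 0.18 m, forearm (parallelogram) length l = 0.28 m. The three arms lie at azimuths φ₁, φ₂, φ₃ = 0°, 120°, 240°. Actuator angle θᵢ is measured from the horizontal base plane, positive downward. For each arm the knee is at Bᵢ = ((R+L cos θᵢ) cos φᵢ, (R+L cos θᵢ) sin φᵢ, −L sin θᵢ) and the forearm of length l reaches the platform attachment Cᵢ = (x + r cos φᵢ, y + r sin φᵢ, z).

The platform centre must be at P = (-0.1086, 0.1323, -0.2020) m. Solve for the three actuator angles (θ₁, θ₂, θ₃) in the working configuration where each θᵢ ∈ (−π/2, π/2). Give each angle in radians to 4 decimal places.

arm 1 (φ=0.0°): x'=-0.1086, y'=0.1323
  A cos θ + B sin θ = C:  0.1986·cos θ + -0.2020·sin θ = -0.1437
  √(A²+B²)=0.2833;  θ1 = -0.7939+2.1030 ≈ 1.3091
φ2=120.0° → target in arm frame (0.1689, 0.0279)
  A=-0.0789, B=-0.2020, C=(l²−L²−A²−y'²−z²)/(2L)=-0.0050
  θ2 = atan2(B,A) + arccos(C/0.2169) = -0.3492
arm 3 (φ=240.0°): x'=-0.0603, y'=-0.1602
  e−x'=0.1503;  (l²−L²−(e−x')²−y'²−z²)/2L = -0.1196
  θ3 = atan2(B,A) + arccos(C/0.2518) = 1.1346

θ₁ = 1.3091, θ₂ = -0.3492, θ₃ = 1.1346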